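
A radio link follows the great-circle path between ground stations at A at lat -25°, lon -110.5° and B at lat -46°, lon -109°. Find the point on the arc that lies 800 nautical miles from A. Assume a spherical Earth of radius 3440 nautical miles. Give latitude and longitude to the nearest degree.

≈ lat -38°, lon -110°

The haversine formula gives a central angle δ ≈ 0.367 rad (21.0°) between the endpoints. The total great-circle distance is δ·R ≈ 0.367 × 3440 ≈ 1263 nmi, so the target fraction is f = 800/1263 ≈ 0.633.
Interpolate at f ≈ 0.633 with slerp weights a = sin((1−f)δ)/sin δ ≈ 0.374, b = sin(fδ)/sin δ ≈ 0.642.
p = a·p₁ + b·p₂ ≈ (-0.264, -0.739, -0.620); φ = arcsin(p_z) ≈ -38.31°, λ = atan2(p_y, p_x) ≈ -109.65°.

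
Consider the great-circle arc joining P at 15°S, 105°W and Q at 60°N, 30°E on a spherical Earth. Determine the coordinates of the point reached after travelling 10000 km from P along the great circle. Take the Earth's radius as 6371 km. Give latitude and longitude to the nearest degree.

Convert each endpoint to a unit vector on the sphere (x = cos φ cos λ, y = cos φ sin λ, z = sin φ).
The central angle between the endpoints is δ = arccos(p₁·p₂) ≈ 2.172 rad (124.4°). The total great-circle distance is δ·R ≈ 2.172 × 6371 ≈ 13838 km, so the target fraction is f = 10000/13838 ≈ 0.723.
Interpolate at f ≈ 0.723 with slerp weights a = sin((1−f)δ)/sin δ ≈ 0.687, b = sin(fδ)/sin δ ≈ 1.213.
p = a·p₁ + b·p₂ ≈ (0.353, -0.338, 0.872); φ = arcsin(p_z) ≈ 60.73°, λ = atan2(p_y, p_x) ≈ -43.73°.

≈ 61°N, 44°W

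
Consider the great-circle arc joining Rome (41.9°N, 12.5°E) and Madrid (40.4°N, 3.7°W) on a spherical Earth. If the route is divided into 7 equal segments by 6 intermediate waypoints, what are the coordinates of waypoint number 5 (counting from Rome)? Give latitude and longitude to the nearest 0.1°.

≈ 41.1°N, 0.8°E

Write both endpoints as unit vectors p₁, p₂ with components (cos φ cos λ, cos φ sin λ, sin φ).
The central angle between the endpoints is δ = arccos(p₁·p₂) ≈ 0.214 rad (12.3°).
Interpolate at f = 5/7 with slerp weights a = sin((1−f)δ)/sin δ ≈ 0.288, b = sin(fδ)/sin δ ≈ 0.717.
p = a·p₁ + b·p₂ ≈ (0.754, 0.011, 0.657); φ = arcsin(p_z) ≈ 41.06°, λ = atan2(p_y, p_x) ≈ 0.84°.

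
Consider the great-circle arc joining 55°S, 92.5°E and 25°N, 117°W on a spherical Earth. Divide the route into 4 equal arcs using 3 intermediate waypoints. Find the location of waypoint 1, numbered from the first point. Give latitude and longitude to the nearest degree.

From cos δ = sin φ₁ sin φ₂ + cos φ₁ cos φ₂ cos Δλ, the central angle is δ ≈ 2.496 rad (143.0°).
Interpolate at f = 1/4 with slerp weights a = sin((1−f)δ)/sin δ ≈ 1.587, b = sin(fδ)/sin δ ≈ 0.971.
p = a·p₁ + b·p₂ ≈ (-0.439, 0.125, -0.890); φ = arcsin(p_z) ≈ -62.83°, λ = atan2(p_y, p_x) ≈ 164.06°.

≈ 63°S, 164°E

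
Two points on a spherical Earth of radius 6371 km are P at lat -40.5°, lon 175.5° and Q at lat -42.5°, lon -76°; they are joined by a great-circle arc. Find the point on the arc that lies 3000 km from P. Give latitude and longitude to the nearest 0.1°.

≈ lat -54.7°, lon -149.8°

Convert each endpoint to a unit vector on the sphere (x = cos φ cos λ, y = cos φ sin λ, z = sin φ).
The central angle between the endpoints is δ = arccos(p₁·p₂) ≈ 1.307 rad (74.9°). The total great-circle distance is δ·R ≈ 1.307 × 6371 ≈ 8326 km, so the target fraction is f = 3000/8326 ≈ 0.360.
Interpolate at f ≈ 0.360 with slerp weights a = sin((1−f)δ)/sin δ ≈ 0.769, b = sin(fδ)/sin δ ≈ 0.470.
p = a·p₁ + b·p₂ ≈ (-0.499, -0.290, -0.817); φ = arcsin(p_z) ≈ -54.75°, λ = atan2(p_y, p_x) ≈ -149.80°.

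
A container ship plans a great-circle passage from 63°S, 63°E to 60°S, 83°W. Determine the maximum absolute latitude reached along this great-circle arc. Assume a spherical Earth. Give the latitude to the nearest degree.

≈ 81°S

The great circle lies in the plane with unit normal n̂ = (p₁ × p₂)/|p₁ × p₂|.
Here n̂_z ≈ -0.156; the vertex latitude is φ_max = arccos|n̂_z| ≈ 81.0°.
Check via Clairaut: cos φ_max = |cos φ₁| · sin C = cos(63.0°)·sin(159.9°) ≈ 0.156, again giving ≈ 81.0°.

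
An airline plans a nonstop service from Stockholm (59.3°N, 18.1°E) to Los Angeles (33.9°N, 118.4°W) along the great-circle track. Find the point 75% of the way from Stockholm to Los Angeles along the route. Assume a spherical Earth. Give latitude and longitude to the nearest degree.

≈ 52°N, 107°W

Convert each endpoint to a unit vector on the sphere (x = cos φ cos λ, y = cos φ sin λ, z = sin φ).
The central angle between the endpoints is δ = arccos(p₁·p₂) ≈ 1.398 rad (80.1°).
Interpolate at f = 0.75 with slerp weights a = sin((1−f)δ)/sin δ ≈ 0.348, b = sin(fδ)/sin δ ≈ 0.880.
p = a·p₁ + b·p₂ ≈ (-0.179, -0.587, 0.790); φ = arcsin(p_z) ≈ 52.14°, λ = atan2(p_y, p_x) ≈ -106.92°.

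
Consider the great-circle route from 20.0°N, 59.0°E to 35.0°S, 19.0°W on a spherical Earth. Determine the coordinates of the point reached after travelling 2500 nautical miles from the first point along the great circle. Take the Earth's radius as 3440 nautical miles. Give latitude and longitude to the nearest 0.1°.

Convert each endpoint to a unit vector on the sphere (x = cos φ cos λ, y = cos φ sin λ, z = sin φ).
The central angle between the endpoints is δ = arccos(p₁·p₂) ≈ 1.607 rad (92.1°). The total great-circle distance is δ·R ≈ 1.607 × 3440 ≈ 5528 nmi, so the target fraction is f = 2500/5528 ≈ 0.452.
Interpolate at f ≈ 0.452 with slerp weights a = sin((1−f)δ)/sin δ ≈ 0.771, b = sin(fδ)/sin δ ≈ 0.665.
p = a·p₁ + b·p₂ ≈ (0.888, 0.444, -0.118); φ = arcsin(p_z) ≈ -6.75°, λ = atan2(p_y, p_x) ≈ 26.56°.

≈ 6.7°S, 26.6°E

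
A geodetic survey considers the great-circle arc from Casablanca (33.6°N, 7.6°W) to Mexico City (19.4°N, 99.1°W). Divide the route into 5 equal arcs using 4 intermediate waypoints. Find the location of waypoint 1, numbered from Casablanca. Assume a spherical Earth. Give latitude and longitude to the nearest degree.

≈ (37°N, 27°W)

The haversine formula gives a central angle δ ≈ 1.407 rad (80.6°) between the endpoints.
Interpolate at f = 1/5 with slerp weights a = sin((1−f)δ)/sin δ ≈ 0.915, b = sin(fδ)/sin δ ≈ 0.281.
p = a·p₁ + b·p₂ ≈ (0.713, -0.363, 0.600); φ = arcsin(p_z) ≈ 36.85°, λ = atan2(p_y, p_x) ≈ -26.97°.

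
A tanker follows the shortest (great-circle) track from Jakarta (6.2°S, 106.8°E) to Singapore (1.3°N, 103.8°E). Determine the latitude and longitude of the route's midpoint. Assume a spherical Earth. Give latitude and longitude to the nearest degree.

≈ (2°S, 105°E)

Write both endpoints as unit vectors p₁, p₂ with components (cos φ cos λ, cos φ sin λ, sin φ).
The central angle between the endpoints is δ = arccos(p₁·p₂) ≈ 0.141 rad (8.1°).
Interpolate at f = 1/2 with slerp weights a = sin((1−f)δ)/sin δ ≈ 0.501, b = sin(fδ)/sin δ ≈ 0.501.
p = a·p₁ + b·p₂ ≈ (-0.264, 0.964, -0.043); φ = arcsin(p_z) ≈ -2.45°, λ = atan2(p_y, p_x) ≈ 105.30°.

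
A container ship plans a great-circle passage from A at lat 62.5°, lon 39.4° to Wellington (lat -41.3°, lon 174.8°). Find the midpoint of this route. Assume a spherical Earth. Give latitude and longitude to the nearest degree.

≈ lat 23°, lon 137°

Write both endpoints as unit vectors p₁, p₂ with components (cos φ cos λ, cos φ sin λ, sin φ).
The central angle between the endpoints is δ = arccos(p₁·p₂) ≈ 2.554 rad (146.3°).
Interpolate at f = 1/2 with slerp weights a = sin((1−f)δ)/sin δ ≈ 1.727, b = sin(fδ)/sin δ ≈ 1.727.
p = a·p₁ + b·p₂ ≈ (-0.676, 0.624, 0.392); φ = arcsin(p_z) ≈ 23.09°, λ = atan2(p_y, p_x) ≈ 137.30°.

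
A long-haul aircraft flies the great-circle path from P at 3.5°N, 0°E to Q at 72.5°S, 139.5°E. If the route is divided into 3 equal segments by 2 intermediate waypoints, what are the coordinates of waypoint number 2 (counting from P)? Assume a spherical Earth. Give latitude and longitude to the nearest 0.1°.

≈ 64.8°S, 26.9°E

Convert each endpoint to a unit vector on the sphere (x = cos φ cos λ, y = cos φ sin λ, z = sin φ).
The central angle between the endpoints is δ = arccos(p₁·p₂) ≈ 1.861 rad (106.6°).
Interpolate at f = 2/3 with slerp weights a = sin((1−f)δ)/sin δ ≈ 0.607, b = sin(fδ)/sin δ ≈ 0.987.
p = a·p₁ + b·p₂ ≈ (0.380, 0.193, -0.905); φ = arcsin(p_z) ≈ -64.78°, λ = atan2(p_y, p_x) ≈ 26.91°.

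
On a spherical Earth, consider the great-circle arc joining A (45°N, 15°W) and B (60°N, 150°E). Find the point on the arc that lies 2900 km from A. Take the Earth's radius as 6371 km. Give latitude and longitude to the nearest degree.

≈ (71°N, 5°W)

From cos δ = sin φ₁ sin φ₂ + cos φ₁ cos φ₂ cos Δλ, the central angle is δ ≈ 1.297 rad (74.3°). The total great-circle distance is δ·R ≈ 1.297 × 6371 ≈ 8260 km, so the target fraction is f = 2900/8260 ≈ 0.351.
Interpolate at f ≈ 0.351 with slerp weights a = sin((1−f)δ)/sin δ ≈ 0.774, b = sin(fδ)/sin δ ≈ 0.457.
p = a·p₁ + b·p₂ ≈ (0.331, -0.028, 0.943); φ = arcsin(p_z) ≈ 70.59°, λ = atan2(p_y, p_x) ≈ -4.76°.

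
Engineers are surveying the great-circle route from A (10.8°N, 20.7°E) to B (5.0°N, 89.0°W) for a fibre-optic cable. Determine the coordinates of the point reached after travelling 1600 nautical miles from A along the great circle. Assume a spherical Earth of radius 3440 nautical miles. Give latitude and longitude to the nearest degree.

The haversine formula gives a central angle δ ≈ 1.890 rad (108.3°) between the endpoints. The total great-circle distance is δ·R ≈ 1.890 × 3440 ≈ 6501 nmi, so the target fraction is f = 1600/6501 ≈ 0.246.
Interpolate at f ≈ 0.246 with slerp weights a = sin((1−f)δ)/sin δ ≈ 1.042, b = sin(fδ)/sin δ ≈ 0.472.
p = a·p₁ + b·p₂ ≈ (0.966, -0.109, 0.236); φ = arcsin(p_z) ≈ 13.67°, λ = atan2(p_y, p_x) ≈ -6.42°.

≈ (14°N, 6°W)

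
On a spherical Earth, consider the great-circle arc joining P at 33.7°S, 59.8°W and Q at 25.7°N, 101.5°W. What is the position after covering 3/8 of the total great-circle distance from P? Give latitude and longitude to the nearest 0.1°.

Convert each endpoint to a unit vector on the sphere (x = cos φ cos λ, y = cos φ sin λ, z = sin φ).
The central angle between the endpoints is δ = arccos(p₁·p₂) ≈ 1.246 rad (71.4°).
Interpolate at f = 3/8 with slerp weights a = sin((1−f)δ)/sin δ ≈ 0.741, b = sin(fδ)/sin δ ≈ 0.475.
p = a·p₁ + b·p₂ ≈ (0.225, -0.953, -0.205); φ = arcsin(p_z) ≈ -11.84°, λ = atan2(p_y, p_x) ≈ -76.72°.

≈ 11.8°S, 76.7°W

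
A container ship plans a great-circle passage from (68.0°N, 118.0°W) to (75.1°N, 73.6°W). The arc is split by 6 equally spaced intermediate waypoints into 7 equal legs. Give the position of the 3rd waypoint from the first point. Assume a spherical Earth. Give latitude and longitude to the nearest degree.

≈ (72°N, 103°W)

Write both endpoints as unit vectors p₁, p₂ with components (cos φ cos λ, cos φ sin λ, sin φ).
The central angle between the endpoints is δ = arccos(p₁·p₂) ≈ 0.266 rad (15.2°).
Interpolate at f = 3/7 with slerp weights a = sin((1−f)δ)/sin δ ≈ 0.576, b = sin(fδ)/sin δ ≈ 0.433.
p = a·p₁ + b·p₂ ≈ (-0.070, -0.297, 0.952); φ = arcsin(p_z) ≈ 72.22°, λ = atan2(p_y, p_x) ≈ -103.23°.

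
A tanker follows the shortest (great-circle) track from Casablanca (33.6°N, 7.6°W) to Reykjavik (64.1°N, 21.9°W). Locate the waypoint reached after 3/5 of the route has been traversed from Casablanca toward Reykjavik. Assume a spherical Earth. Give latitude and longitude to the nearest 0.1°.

≈ 52.1°N, 13.9°W

Convert each endpoint to a unit vector on the sphere (x = cos φ cos λ, y = cos φ sin λ, z = sin φ).
The central angle between the endpoints is δ = arccos(p₁·p₂) ≈ 0.554 rad (31.7°).
Interpolate at f = 3/5 with slerp weights a = sin((1−f)δ)/sin δ ≈ 0.418, b = sin(fδ)/sin δ ≈ 0.620.
p = a·p₁ + b·p₂ ≈ (0.596, -0.147, 0.789); φ = arcsin(p_z) ≈ 52.11°, λ = atan2(p_y, p_x) ≈ -13.86°.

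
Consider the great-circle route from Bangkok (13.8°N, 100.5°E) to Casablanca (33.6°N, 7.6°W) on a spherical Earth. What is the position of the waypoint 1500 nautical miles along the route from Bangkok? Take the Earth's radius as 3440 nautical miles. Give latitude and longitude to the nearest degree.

≈ (28°N, 78°E)

From cos δ = sin φ₁ sin φ₂ + cos φ₁ cos φ₂ cos Δλ, the central angle is δ ≈ 1.690 rad (96.9°). The total great-circle distance is δ·R ≈ 1.690 × 3440 ≈ 5815 nmi, so the target fraction is f = 1500/5815 ≈ 0.258.
Interpolate at f ≈ 0.258 with slerp weights a = sin((1−f)δ)/sin δ ≈ 0.957, b = sin(fδ)/sin δ ≈ 0.425.
p = a·p₁ + b·p₂ ≈ (0.182, 0.867, 0.464); φ = arcsin(p_z) ≈ 27.63°, λ = atan2(p_y, p_x) ≈ 78.16°.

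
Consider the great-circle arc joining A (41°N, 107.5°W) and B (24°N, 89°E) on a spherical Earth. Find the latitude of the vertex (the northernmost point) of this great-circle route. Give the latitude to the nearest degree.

≈ 78°N

The great circle lies in the plane with unit normal n̂ = (p₁ × p₂)/|p₁ × p₂|.
Here n̂_z ≈ -0.213; the vertex latitude is φ_max = arccos|n̂_z| ≈ 77.7°.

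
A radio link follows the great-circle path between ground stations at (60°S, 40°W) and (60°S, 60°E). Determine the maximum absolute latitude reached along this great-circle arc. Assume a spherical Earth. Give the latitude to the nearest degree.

The great circle lies in the plane with unit normal n̂ = (p₁ × p₂)/|p₁ × p₂|.
Here n̂_z ≈ +0.348; the vertex latitude is φ_max = arccos|n̂_z| ≈ 69.6°.
Check via Clairaut: cos φ_max = |cos φ₁| · sin C = cos(60.0°)·sin(135.9°) ≈ 0.348, again giving ≈ 69.6°.

≈ 70°S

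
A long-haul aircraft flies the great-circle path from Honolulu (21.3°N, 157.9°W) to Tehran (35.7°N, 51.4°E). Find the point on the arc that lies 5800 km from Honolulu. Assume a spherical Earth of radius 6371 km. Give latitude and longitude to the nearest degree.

Write both endpoints as unit vectors p₁, p₂ with components (cos φ cos λ, cos φ sin λ, sin φ).
The central angle between the endpoints is δ = arccos(p₁·p₂) ≈ 2.035 rad (116.6°). The total great-circle distance is δ·R ≈ 2.035 × 6371 ≈ 12966 km, so the target fraction is f = 5800/12966 ≈ 0.447.
Interpolate at f ≈ 0.447 with slerp weights a = sin((1−f)δ)/sin δ ≈ 1.009, b = sin(fδ)/sin δ ≈ 0.883.
p = a·p₁ + b·p₂ ≈ (-0.424, 0.207, 0.882); φ = arcsin(p_z) ≈ 61.88°, λ = atan2(p_y, p_x) ≈ 153.96°.

≈ (62°N, 154°E)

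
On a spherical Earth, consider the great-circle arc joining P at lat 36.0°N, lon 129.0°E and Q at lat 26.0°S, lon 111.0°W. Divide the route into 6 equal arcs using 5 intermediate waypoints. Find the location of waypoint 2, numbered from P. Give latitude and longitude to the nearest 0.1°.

≈ lat 21.6°N, lon 175.5°E

Write both endpoints as unit vectors p₁, p₂ with components (cos φ cos λ, cos φ sin λ, sin φ).
The central angle between the endpoints is δ = arccos(p₁·p₂) ≈ 2.241 rad (128.4°).
Interpolate at f = 2/6 with slerp weights a = sin((1−f)δ)/sin δ ≈ 1.272, b = sin(fδ)/sin δ ≈ 0.867.
p = a·p₁ + b·p₂ ≈ (-0.927, 0.072, 0.368); φ = arcsin(p_z) ≈ 21.58°, λ = atan2(p_y, p_x) ≈ 175.53°.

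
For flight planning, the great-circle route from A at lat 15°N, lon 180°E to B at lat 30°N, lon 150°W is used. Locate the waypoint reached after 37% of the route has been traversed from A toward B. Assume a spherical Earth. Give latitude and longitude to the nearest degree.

Write both endpoints as unit vectors p₁, p₂ with components (cos φ cos λ, cos φ sin λ, sin φ).
The central angle between the endpoints is δ = arccos(p₁·p₂) ≈ 0.547 rad (31.4°).
Interpolate at f = 0.37 with slerp weights a = sin((1−f)δ)/sin δ ≈ 0.650, b = sin(fδ)/sin δ ≈ 0.386.
p = a·p₁ + b·p₂ ≈ (-0.917, -0.167, 0.361); φ = arcsin(p_z) ≈ 21.18°, λ = atan2(p_y, p_x) ≈ -169.66°.

≈ lat 21°N, lon 170°W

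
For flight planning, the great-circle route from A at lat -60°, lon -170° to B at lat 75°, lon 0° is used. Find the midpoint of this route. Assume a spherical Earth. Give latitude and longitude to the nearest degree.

Convert each endpoint to a unit vector on the sphere (x = cos φ cos λ, y = cos φ sin λ, z = sin φ).
The central angle between the endpoints is δ = arccos(p₁·p₂) ≈ 2.872 rad (164.6°).
Interpolate at f = 1/2 with slerp weights a = sin((1−f)δ)/sin δ ≈ 3.725, b = sin(fδ)/sin δ ≈ 3.725.
p = a·p₁ + b·p₂ ≈ (-0.870, -0.323, 0.372); φ = arcsin(p_z) ≈ 21.85°, λ = atan2(p_y, p_x) ≈ -159.61°.

≈ lat 22°, lon -160°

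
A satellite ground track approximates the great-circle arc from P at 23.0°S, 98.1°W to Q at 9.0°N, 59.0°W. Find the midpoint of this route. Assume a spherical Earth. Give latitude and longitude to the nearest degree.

The haversine formula gives a central angle δ ≈ 0.871 rad (49.9°) between the endpoints.
Interpolate at f = 1/2 with slerp weights a = sin((1−f)δ)/sin δ ≈ 0.551, b = sin(fδ)/sin δ ≈ 0.551.
p = a·p₁ + b·p₂ ≈ (0.209, -0.969, -0.129); φ = arcsin(p_z) ≈ -7.42°, λ = atan2(p_y, p_x) ≈ -77.83°.

≈ 7°S, 78°W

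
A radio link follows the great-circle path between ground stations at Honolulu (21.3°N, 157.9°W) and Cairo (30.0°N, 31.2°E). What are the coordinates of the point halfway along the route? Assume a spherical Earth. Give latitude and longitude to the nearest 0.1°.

≈ 79.7°N, 141.3°E

The haversine formula gives a central angle δ ≈ 2.233 rad (128.0°) between the endpoints.
Interpolate at f = 1/2 with slerp weights a = sin((1−f)δ)/sin δ ≈ 1.140, b = sin(fδ)/sin δ ≈ 1.140.
p = a·p₁ + b·p₂ ≈ (-0.140, 0.112, 0.984); φ = arcsin(p_z) ≈ 79.70°, λ = atan2(p_y, p_x) ≈ 141.31°.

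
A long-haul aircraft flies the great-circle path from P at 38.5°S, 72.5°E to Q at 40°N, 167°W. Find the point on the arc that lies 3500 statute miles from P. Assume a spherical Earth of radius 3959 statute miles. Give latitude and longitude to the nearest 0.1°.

≈ 9.9°S, 119.4°E

Write both endpoints as unit vectors p₁, p₂ with components (cos φ cos λ, cos φ sin λ, sin φ).
The central angle between the endpoints is δ = arccos(p₁·p₂) ≈ 2.352 rad (134.8°). The total great-circle distance is δ·R ≈ 2.352 × 3959 ≈ 9313 mi, so the target fraction is f = 3500/9313 ≈ 0.376.
Interpolate at f ≈ 0.376 with slerp weights a = sin((1−f)δ)/sin δ ≈ 1.401, b = sin(fδ)/sin δ ≈ 1.090.
p = a·p₁ + b·p₂ ≈ (-0.483, 0.858, -0.172); φ = arcsin(p_z) ≈ -9.91°, λ = atan2(p_y, p_x) ≈ 119.39°.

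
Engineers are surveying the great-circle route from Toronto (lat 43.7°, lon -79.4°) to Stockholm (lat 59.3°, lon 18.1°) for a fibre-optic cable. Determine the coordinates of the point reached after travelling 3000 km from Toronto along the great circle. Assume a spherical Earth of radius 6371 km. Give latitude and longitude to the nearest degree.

Convert each endpoint to a unit vector on the sphere (x = cos φ cos λ, y = cos φ sin λ, z = sin φ).
The central angle between the endpoints is δ = arccos(p₁·p₂) ≈ 0.993 rad (56.9°). The total great-circle distance is δ·R ≈ 0.993 × 6371 ≈ 6329 km, so the target fraction is f = 3000/6329 ≈ 0.474.
Interpolate at f ≈ 0.474 with slerp weights a = sin((1−f)δ)/sin δ ≈ 0.596, b = sin(fδ)/sin δ ≈ 0.541.
p = a·p₁ + b·p₂ ≈ (0.342, -0.337, 0.877); φ = arcsin(p_z) ≈ 61.29°, λ = atan2(p_y, p_x) ≈ -44.61°.

≈ lat 61°, lon -45°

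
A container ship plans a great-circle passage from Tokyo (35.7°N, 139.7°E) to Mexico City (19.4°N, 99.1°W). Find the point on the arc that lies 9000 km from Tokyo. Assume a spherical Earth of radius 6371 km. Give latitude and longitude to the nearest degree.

≈ (33°N, 117°W)

The haversine formula gives a central angle δ ≈ 1.775 rad (101.7°) between the endpoints. The total great-circle distance is δ·R ≈ 1.775 × 6371 ≈ 11310 km, so the target fraction is f = 9000/11310 ≈ 0.796.
Interpolate at f ≈ 0.796 with slerp weights a = sin((1−f)δ)/sin δ ≈ 0.362, b = sin(fδ)/sin δ ≈ 1.009.
p = a·p₁ + b·p₂ ≈ (-0.375, -0.749, 0.546); φ = arcsin(p_z) ≈ 33.12°, λ = atan2(p_y, p_x) ≈ -116.58°.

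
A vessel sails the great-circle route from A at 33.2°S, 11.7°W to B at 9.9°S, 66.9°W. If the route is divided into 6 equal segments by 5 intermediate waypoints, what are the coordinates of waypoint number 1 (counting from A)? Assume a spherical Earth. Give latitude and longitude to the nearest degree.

The haversine formula gives a central angle δ ≈ 0.971 rad (55.6°) between the endpoints.
Interpolate at f = 1/6 with slerp weights a = sin((1−f)δ)/sin δ ≈ 0.877, b = sin(fδ)/sin δ ≈ 0.195.
p = a·p₁ + b·p₂ ≈ (0.794, -0.326, -0.514); φ = arcsin(p_z) ≈ -30.91°, λ = atan2(p_y, p_x) ≈ -22.30°.

≈ 31°S, 22°W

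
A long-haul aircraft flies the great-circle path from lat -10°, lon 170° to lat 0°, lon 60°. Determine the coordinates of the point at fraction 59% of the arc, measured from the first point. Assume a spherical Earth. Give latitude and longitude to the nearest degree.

≈ lat -7°, lon 104°

The haversine formula gives a central angle δ ≈ 1.914 rad (109.7°) between the endpoints.
Interpolate at f = 0.59 with slerp weights a = sin((1−f)δ)/sin δ ≈ 0.751, b = sin(fδ)/sin δ ≈ 0.960.
p = a·p₁ + b·p₂ ≈ (-0.248, 0.960, -0.130); φ = arcsin(p_z) ≈ -7.49°, λ = atan2(p_y, p_x) ≈ 104.47°.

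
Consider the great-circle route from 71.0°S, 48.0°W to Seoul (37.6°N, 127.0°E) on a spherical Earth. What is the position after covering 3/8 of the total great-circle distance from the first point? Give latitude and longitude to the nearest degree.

Write both endpoints as unit vectors p₁, p₂ with components (cos φ cos λ, cos φ sin λ, sin φ).
The central angle between the endpoints is δ = arccos(p₁·p₂) ≈ 2.557 rad (146.5°).
Interpolate at f = 3/8 with slerp weights a = sin((1−f)δ)/sin δ ≈ 1.811, b = sin(fδ)/sin δ ≈ 1.483.
p = a·p₁ + b·p₂ ≈ (-0.313, 0.500, -0.808); φ = arcsin(p_z) ≈ -53.86°, λ = atan2(p_y, p_x) ≈ 122.00°.

≈ 54°S, 122°E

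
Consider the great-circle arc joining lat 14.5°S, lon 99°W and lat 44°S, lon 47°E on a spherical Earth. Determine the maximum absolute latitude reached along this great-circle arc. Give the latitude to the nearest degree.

The great circle lies in the plane with unit normal n̂ = (p₁ × p₂)/|p₁ × p₂|.
Here n̂_z ≈ +0.426; the vertex latitude is φ_max = arccos|n̂_z| ≈ 64.8°.

≈ 65°S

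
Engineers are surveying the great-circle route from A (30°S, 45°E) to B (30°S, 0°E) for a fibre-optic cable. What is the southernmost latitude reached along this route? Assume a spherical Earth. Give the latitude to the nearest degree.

The great circle lies in the plane with unit normal n̂ = (p₁ × p₂)/|p₁ × p₂|.
Here n̂_z ≈ -0.848; the vertex latitude is φ_max = arccos|n̂_z| ≈ 32.0°.

≈ 32°S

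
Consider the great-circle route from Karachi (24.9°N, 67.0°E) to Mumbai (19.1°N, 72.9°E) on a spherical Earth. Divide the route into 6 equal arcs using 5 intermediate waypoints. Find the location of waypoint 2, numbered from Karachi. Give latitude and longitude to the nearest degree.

≈ 23°N, 69°E

Convert each endpoint to a unit vector on the sphere (x = cos φ cos λ, y = cos φ sin λ, z = sin φ).
The central angle between the endpoints is δ = arccos(p₁·p₂) ≈ 0.139 rad (8.0°).
Interpolate at f = 2/6 with slerp weights a = sin((1−f)δ)/sin δ ≈ 0.668, b = sin(fδ)/sin δ ≈ 0.334.
p = a·p₁ + b·p₂ ≈ (0.330, 0.860, 0.391); φ = arcsin(p_z) ≈ 22.99°, λ = atan2(p_y, p_x) ≈ 69.02°.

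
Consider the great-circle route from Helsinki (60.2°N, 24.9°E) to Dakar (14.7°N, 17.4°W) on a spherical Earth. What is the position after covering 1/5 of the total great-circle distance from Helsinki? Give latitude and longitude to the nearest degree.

From cos δ = sin φ₁ sin φ₂ + cos φ₁ cos φ₂ cos Δλ, the central angle is δ ≈ 0.957 rad (54.8°).
Interpolate at f = 1/5 with slerp weights a = sin((1−f)δ)/sin δ ≈ 0.848, b = sin(fδ)/sin δ ≈ 0.233.
p = a·p₁ + b·p₂ ≈ (0.597, 0.110, 0.795); φ = arcsin(p_z) ≈ 52.63°, λ = atan2(p_y, p_x) ≈ 10.45°.

≈ (53°N, 10°E)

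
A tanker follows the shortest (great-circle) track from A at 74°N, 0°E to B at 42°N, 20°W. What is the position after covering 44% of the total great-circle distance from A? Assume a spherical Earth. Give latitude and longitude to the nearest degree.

Write both endpoints as unit vectors p₁, p₂ with components (cos φ cos λ, cos φ sin λ, sin φ).
The central angle between the endpoints is δ = arccos(p₁·p₂) ≈ 0.581 rad (33.3°).
Interpolate at f = 0.44 with slerp weights a = sin((1−f)δ)/sin δ ≈ 0.582, b = sin(fδ)/sin δ ≈ 0.461.
p = a·p₁ + b·p₂ ≈ (0.482, -0.117, 0.868); φ = arcsin(p_z) ≈ 60.24°, λ = atan2(p_y, p_x) ≈ -13.65°.

≈ 60°N, 14°W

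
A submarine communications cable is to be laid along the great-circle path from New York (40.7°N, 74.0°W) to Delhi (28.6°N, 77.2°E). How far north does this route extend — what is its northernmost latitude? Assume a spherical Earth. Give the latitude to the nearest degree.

The great circle lies in the plane with unit normal n̂ = (p₁ × p₂)/|p₁ × p₂|.
Here n̂_z ≈ +0.333; the vertex latitude is φ_max = arccos|n̂_z| ≈ 70.5°.

≈ 71°N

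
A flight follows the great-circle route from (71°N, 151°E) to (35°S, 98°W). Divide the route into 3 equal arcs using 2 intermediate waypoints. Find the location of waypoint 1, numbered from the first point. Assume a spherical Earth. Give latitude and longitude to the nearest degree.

≈ (46°N, 132°W)

Write both endpoints as unit vectors p₁, p₂ with components (cos φ cos λ, cos φ sin λ, sin φ).
The central angle between the endpoints is δ = arccos(p₁·p₂) ≈ 2.263 rad (129.6°).
Interpolate at f = 1/3 with slerp weights a = sin((1−f)δ)/sin δ ≈ 1.296, b = sin(fδ)/sin δ ≈ 0.889.
p = a·p₁ + b·p₂ ≈ (-0.470, -0.517, 0.715); φ = arcsin(p_z) ≈ 45.68°, λ = atan2(p_y, p_x) ≈ -132.32°.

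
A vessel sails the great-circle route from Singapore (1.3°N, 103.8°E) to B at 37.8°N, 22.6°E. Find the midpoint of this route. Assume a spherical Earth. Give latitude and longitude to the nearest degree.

≈ 25°N, 69°E

From cos δ = sin φ₁ sin φ₂ + cos φ₁ cos φ₂ cos Δλ, the central angle is δ ≈ 1.436 rad (82.3°).
Interpolate at f = 1/2 with slerp weights a = sin((1−f)δ)/sin δ ≈ 0.664, b = sin(fδ)/sin δ ≈ 0.664.
p = a·p₁ + b·p₂ ≈ (0.326, 0.846, 0.422); φ = arcsin(p_z) ≈ 24.95°, λ = atan2(p_y, p_x) ≈ 68.93°.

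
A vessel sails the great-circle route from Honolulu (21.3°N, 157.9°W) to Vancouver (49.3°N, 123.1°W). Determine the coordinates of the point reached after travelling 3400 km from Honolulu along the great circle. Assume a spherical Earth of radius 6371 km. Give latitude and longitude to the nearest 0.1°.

≈ 44.1°N, 133.3°W

The haversine formula gives a central angle δ ≈ 0.685 rad (39.3°) between the endpoints. The total great-circle distance is δ·R ≈ 0.685 × 6371 ≈ 4365 km, so the target fraction is f = 3400/4365 ≈ 0.779.
Interpolate at f ≈ 0.779 with slerp weights a = sin((1−f)δ)/sin δ ≈ 0.239, b = sin(fδ)/sin δ ≈ 0.804.
p = a·p₁ + b·p₂ ≈ (-0.492, -0.523, 0.696); φ = arcsin(p_z) ≈ 44.11°, λ = atan2(p_y, p_x) ≈ -133.28°.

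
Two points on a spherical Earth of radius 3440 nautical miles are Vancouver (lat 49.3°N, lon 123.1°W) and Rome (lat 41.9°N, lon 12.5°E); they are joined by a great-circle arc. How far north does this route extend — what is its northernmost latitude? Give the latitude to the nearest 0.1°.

The great circle lies in the plane with unit normal n̂ = (p₁ × p₂)/|p₁ × p₂|.
Here n̂_z ≈ +0.344; the vertex latitude is φ_max = arccos|n̂_z| ≈ 69.9°.

≈ 69.9°N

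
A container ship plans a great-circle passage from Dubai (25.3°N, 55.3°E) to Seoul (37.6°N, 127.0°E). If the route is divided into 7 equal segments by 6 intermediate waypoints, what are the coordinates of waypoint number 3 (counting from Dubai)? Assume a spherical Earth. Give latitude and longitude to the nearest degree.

The haversine formula gives a central angle δ ≈ 1.064 rad (60.9°) between the endpoints.
Interpolate at f = 3/7 with slerp weights a = sin((1−f)δ)/sin δ ≈ 0.653, b = sin(fδ)/sin δ ≈ 0.504.
p = a·p₁ + b·p₂ ≈ (0.096, 0.804, 0.586); φ = arcsin(p_z) ≈ 35.91°, λ = atan2(p_y, p_x) ≈ 83.19°.

≈ 36°N, 83°E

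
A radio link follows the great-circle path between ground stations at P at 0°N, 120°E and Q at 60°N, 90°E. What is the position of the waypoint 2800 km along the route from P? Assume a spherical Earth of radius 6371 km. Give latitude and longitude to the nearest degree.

≈ 24°N, 113°E

Write both endpoints as unit vectors p₁, p₂ with components (cos φ cos λ, cos φ sin λ, sin φ).
The central angle between the endpoints is δ = arccos(p₁·p₂) ≈ 1.123 rad (64.3°). The total great-circle distance is δ·R ≈ 1.123 × 6371 ≈ 7154 km, so the target fraction is f = 2800/7154 ≈ 0.391.
Interpolate at f ≈ 0.391 with slerp weights a = sin((1−f)δ)/sin δ ≈ 0.701, b = sin(fδ)/sin δ ≈ 0.472.
p = a·p₁ + b·p₂ ≈ (-0.350, 0.843, 0.409); φ = arcsin(p_z) ≈ 24.13°, λ = atan2(p_y, p_x) ≈ 112.57°.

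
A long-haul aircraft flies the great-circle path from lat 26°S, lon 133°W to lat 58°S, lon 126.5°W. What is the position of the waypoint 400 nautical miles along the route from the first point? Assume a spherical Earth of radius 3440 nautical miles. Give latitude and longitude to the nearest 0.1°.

Convert each endpoint to a unit vector on the sphere (x = cos φ cos λ, y = cos φ sin λ, z = sin φ).
The central angle between the endpoints is δ = arccos(p₁·p₂) ≈ 0.564 rad (32.3°). The total great-circle distance is δ·R ≈ 0.564 × 3440 ≈ 1941 nmi, so the target fraction is f = 400/1941 ≈ 0.206.
Interpolate at f ≈ 0.206 with slerp weights a = sin((1−f)δ)/sin δ ≈ 0.810, b = sin(fδ)/sin δ ≈ 0.217.
p = a·p₁ + b·p₂ ≈ (-0.565, -0.625, -0.539); φ = arcsin(p_z) ≈ -32.62°, λ = atan2(p_y, p_x) ≈ -132.11°.

≈ lat 32.6°S, lon 132.1°W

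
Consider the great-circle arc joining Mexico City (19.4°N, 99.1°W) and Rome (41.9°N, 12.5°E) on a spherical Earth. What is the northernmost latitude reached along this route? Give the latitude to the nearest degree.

The great circle lies in the plane with unit normal n̂ = (p₁ × p₂)/|p₁ × p₂|.
Here n̂_z ≈ +0.653; the vertex latitude is φ_max = arccos|n̂_z| ≈ 49.2°.
Check via Clairaut: cos φ_max = |cos φ₁| · sin C = cos(19.4°)·sin(43.8°) ≈ 0.653, again giving ≈ 49.2°.

≈ 49°N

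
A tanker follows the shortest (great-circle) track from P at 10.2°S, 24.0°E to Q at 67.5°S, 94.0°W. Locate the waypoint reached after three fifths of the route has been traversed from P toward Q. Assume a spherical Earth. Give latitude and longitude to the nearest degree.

≈ 59°S, 8°W

Write both endpoints as unit vectors p₁, p₂ with components (cos φ cos λ, cos φ sin λ, sin φ).
The central angle between the endpoints is δ = arccos(p₁·p₂) ≈ 1.584 rad (90.8°).
Interpolate at f = 3/5 with slerp weights a = sin((1−f)δ)/sin δ ≈ 0.592, b = sin(fδ)/sin δ ≈ 0.814.
p = a·p₁ + b·p₂ ≈ (0.511, -0.074, -0.857); φ = arcsin(p_z) ≈ -58.94°, λ = atan2(p_y, p_x) ≈ -8.20°.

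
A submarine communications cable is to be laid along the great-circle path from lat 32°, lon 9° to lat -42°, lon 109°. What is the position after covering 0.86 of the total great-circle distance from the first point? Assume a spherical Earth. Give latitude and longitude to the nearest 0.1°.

Convert each endpoint to a unit vector on the sphere (x = cos φ cos λ, y = cos φ sin λ, z = sin φ).
The central angle between the endpoints is δ = arccos(p₁·p₂) ≈ 2.053 rad (117.6°).
Interpolate at f = 0.86 with slerp weights a = sin((1−f)δ)/sin δ ≈ 0.320, b = sin(fδ)/sin δ ≈ 1.107.
p = a·p₁ + b·p₂ ≈ (0.000, 0.821, -0.571); φ = arcsin(p_z) ≈ -34.85°, λ = atan2(p_y, p_x) ≈ 89.99°.

≈ lat -34.9°, lon 90.0°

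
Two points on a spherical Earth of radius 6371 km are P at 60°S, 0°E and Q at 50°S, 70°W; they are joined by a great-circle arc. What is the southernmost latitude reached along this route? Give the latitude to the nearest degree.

The great circle lies in the plane with unit normal n̂ = (p₁ × p₂)/|p₁ × p₂|.
Here n̂_z ≈ -0.476; the vertex latitude is φ_max = arccos|n̂_z| ≈ 61.6°.
Check via Clairaut: cos φ_max = |cos φ₁| · sin C = cos(60.0°)·sin(107.7°) ≈ 0.476, again giving ≈ 61.6°.

≈ 62°S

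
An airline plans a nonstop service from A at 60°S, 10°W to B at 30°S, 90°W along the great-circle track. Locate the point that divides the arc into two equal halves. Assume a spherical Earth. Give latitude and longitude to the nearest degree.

≈ 52°S, 63°W

Convert each endpoint to a unit vector on the sphere (x = cos φ cos λ, y = cos φ sin λ, z = sin φ).
The central angle between the endpoints is δ = arccos(p₁·p₂) ≈ 1.038 rad (59.5°).
Interpolate at f = 1/2 with slerp weights a = sin((1−f)δ)/sin δ ≈ 0.576, b = sin(fδ)/sin δ ≈ 0.576.
p = a·p₁ + b·p₂ ≈ (0.284, -0.549, -0.787); φ = arcsin(p_z) ≈ -51.86°, λ = atan2(p_y, p_x) ≈ -62.67°.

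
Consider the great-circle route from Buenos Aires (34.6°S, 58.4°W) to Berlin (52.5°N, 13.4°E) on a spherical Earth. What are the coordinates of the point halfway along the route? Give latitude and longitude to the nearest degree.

≈ (11°N, 29°W)

Write both endpoints as unit vectors p₁, p₂ with components (cos φ cos λ, cos φ sin λ, sin φ).
The central angle between the endpoints is δ = arccos(p₁·p₂) ≈ 1.869 rad (107.1°).
Interpolate at f = 1/2 with slerp weights a = sin((1−f)δ)/sin δ ≈ 0.842, b = sin(fδ)/sin δ ≈ 0.842.
p = a·p₁ + b·p₂ ≈ (0.861, -0.471, 0.190); φ = arcsin(p_z) ≈ 10.94°, λ = atan2(p_y, p_x) ≈ -28.69°.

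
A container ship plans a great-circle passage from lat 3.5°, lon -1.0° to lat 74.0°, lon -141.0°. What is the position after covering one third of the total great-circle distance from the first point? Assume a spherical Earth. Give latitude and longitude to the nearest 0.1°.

Write both endpoints as unit vectors p₁, p₂ with components (cos φ cos λ, cos φ sin λ, sin φ).
The central angle between the endpoints is δ = arccos(p₁·p₂) ≈ 1.723 rad (98.7°).
Interpolate at f = 1/3 with slerp weights a = sin((1−f)δ)/sin δ ≈ 0.923, b = sin(fδ)/sin δ ≈ 0.550.
p = a·p₁ + b·p₂ ≈ (0.803, -0.111, 0.585); φ = arcsin(p_z) ≈ 35.79°, λ = atan2(p_y, p_x) ≈ -7.90°.

≈ lat 35.8°, lon -7.9°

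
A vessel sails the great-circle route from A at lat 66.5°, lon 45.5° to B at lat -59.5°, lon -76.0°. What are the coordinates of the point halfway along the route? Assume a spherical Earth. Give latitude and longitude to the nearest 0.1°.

≈ lat 7.0°, lon -27.3°

From cos δ = sin φ₁ sin φ₂ + cos φ₁ cos φ₂ cos Δλ, the central angle is δ ≈ 2.681 rad (153.6°).
Interpolate at f = 1/2 with slerp weights a = sin((1−f)δ)/sin δ ≈ 2.192, b = sin(fδ)/sin δ ≈ 2.192.
p = a·p₁ + b·p₂ ≈ (0.882, -0.456, 0.121); φ = arcsin(p_z) ≈ 6.98°, λ = atan2(p_y, p_x) ≈ -27.35°.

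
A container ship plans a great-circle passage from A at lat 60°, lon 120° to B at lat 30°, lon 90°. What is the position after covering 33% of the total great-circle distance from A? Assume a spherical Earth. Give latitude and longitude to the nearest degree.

≈ lat 51°, lon 106°

The haversine formula gives a central angle δ ≈ 0.630 rad (36.1°) between the endpoints.
Interpolate at f = 0.33 with slerp weights a = sin((1−f)δ)/sin δ ≈ 0.695, b = sin(fδ)/sin δ ≈ 0.350.
p = a·p₁ + b·p₂ ≈ (-0.174, 0.605, 0.777); φ = arcsin(p_z) ≈ 51.02°, λ = atan2(p_y, p_x) ≈ 106.04°.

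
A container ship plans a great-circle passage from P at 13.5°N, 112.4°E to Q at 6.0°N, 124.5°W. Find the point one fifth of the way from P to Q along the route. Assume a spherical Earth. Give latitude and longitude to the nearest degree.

The haversine formula gives a central angle δ ≈ 2.099 rad (120.2°) between the endpoints.
Interpolate at f = 1/5 with slerp weights a = sin((1−f)δ)/sin δ ≈ 1.151, b = sin(fδ)/sin δ ≈ 0.472.
p = a·p₁ + b·p₂ ≈ (-0.692, 0.648, 0.318); φ = arcsin(p_z) ≈ 18.54°, λ = atan2(p_y, p_x) ≈ 136.89°.

≈ 19°N, 137°E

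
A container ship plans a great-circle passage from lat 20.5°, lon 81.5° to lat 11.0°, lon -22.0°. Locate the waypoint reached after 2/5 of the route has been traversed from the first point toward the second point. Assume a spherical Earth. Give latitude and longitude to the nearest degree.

≈ lat 25°, lon 39°

Write both endpoints as unit vectors p₁, p₂ with components (cos φ cos λ, cos φ sin λ, sin φ).
The central angle between the endpoints is δ = arccos(p₁·p₂) ≈ 1.719 rad (98.5°).
Interpolate at f = 2/5 with slerp weights a = sin((1−f)δ)/sin δ ≈ 0.868, b = sin(fδ)/sin δ ≈ 0.642.
p = a·p₁ + b·p₂ ≈ (0.704, 0.568, 0.426); φ = arcsin(p_z) ≈ 25.23°, λ = atan2(p_y, p_x) ≈ 38.87°.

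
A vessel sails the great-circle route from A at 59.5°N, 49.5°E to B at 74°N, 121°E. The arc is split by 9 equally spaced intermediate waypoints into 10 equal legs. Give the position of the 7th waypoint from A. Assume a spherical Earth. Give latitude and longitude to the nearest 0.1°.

Write both endpoints as unit vectors p₁, p₂ with components (cos φ cos λ, cos φ sin λ, sin φ).
The central angle between the endpoints is δ = arccos(p₁·p₂) ≈ 0.510 rad (29.2°).
Interpolate at f = 7/10 with slerp weights a = sin((1−f)δ)/sin δ ≈ 0.312, b = sin(fδ)/sin δ ≈ 0.716.
p = a·p₁ + b·p₂ ≈ (0.001, 0.290, 0.957); φ = arcsin(p_z) ≈ 73.16°, λ = atan2(p_y, p_x) ≈ 89.75°.

≈ 73.2°N, 89.7°E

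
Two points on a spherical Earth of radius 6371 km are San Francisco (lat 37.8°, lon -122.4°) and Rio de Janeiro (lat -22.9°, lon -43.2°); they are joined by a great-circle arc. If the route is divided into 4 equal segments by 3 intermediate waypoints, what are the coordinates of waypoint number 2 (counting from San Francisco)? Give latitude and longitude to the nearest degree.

Write both endpoints as unit vectors p₁, p₂ with components (cos φ cos λ, cos φ sin λ, sin φ).
The central angle between the endpoints is δ = arccos(p₁·p₂) ≈ 1.673 rad (95.9°).
Interpolate at f = 2/4 with slerp weights a = sin((1−f)δ)/sin δ ≈ 0.746, b = sin(fδ)/sin δ ≈ 0.746.
p = a·p₁ + b·p₂ ≈ (0.185, -0.968, 0.167); φ = arcsin(p_z) ≈ 9.61°, λ = atan2(p_y, p_x) ≈ -79.18°.

≈ lat 10°, lon -79°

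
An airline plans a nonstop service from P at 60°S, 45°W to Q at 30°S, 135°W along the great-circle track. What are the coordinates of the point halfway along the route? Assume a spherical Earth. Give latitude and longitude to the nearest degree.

≈ 54°S, 105°W

From cos δ = sin φ₁ sin φ₂ + cos φ₁ cos φ₂ cos Δλ, the central angle is δ ≈ 1.123 rad (64.3°).
Interpolate at f = 1/2 with slerp weights a = sin((1−f)δ)/sin δ ≈ 0.591, b = sin(fδ)/sin δ ≈ 0.591.
p = a·p₁ + b·p₂ ≈ (-0.153, -0.571, -0.807); φ = arcsin(p_z) ≈ -53.79°, λ = atan2(p_y, p_x) ≈ -105.00°.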